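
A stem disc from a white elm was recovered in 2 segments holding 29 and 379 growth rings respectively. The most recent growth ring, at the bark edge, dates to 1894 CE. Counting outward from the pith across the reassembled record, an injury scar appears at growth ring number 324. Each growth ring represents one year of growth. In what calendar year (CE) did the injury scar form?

1810 CE

Total growth rings = 29 + 379 = 408.
The injury scar sits at growth ring 324 from the pith, so 408 − 324 = 84 growth rings formed after it.
1894 − 84 = 1810 CE.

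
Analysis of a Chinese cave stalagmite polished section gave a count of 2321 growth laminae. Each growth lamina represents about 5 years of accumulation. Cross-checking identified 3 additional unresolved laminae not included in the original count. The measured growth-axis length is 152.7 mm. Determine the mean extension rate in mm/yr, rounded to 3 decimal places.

After corrections the count is 2321 + 3 = 2324 growth laminae.
Multiplying by 5 years per growth lamina: 2324 × 5 = 11620 years.
152.7 mm over 11620 years gives 152.7 / 11620 ≈ 0.013 mm/yr.

0.013 mm/yr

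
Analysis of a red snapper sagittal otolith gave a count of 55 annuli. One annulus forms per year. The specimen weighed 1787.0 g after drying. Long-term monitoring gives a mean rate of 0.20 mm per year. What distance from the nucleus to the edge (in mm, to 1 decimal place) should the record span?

The record spans 55 years at 0.20 mm per year.
Length ≈ 0.20 × 55 = 11.0 mm.

11.0 mm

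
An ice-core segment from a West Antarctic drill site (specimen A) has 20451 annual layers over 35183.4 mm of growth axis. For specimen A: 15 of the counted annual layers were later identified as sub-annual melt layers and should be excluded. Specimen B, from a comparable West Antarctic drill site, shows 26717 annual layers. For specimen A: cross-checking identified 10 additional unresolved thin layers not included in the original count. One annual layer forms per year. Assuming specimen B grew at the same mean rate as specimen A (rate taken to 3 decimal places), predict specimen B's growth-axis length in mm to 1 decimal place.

Specimen A: after corrections the count is 20451 − 15 + 10 = 20446 annual layers.
A: Extension rate ≈ 35183.4 / 20446 = 1.721 mm/year.
Length of B = 1.721 × 26717 = 45980.0 mm.

45980.0 mm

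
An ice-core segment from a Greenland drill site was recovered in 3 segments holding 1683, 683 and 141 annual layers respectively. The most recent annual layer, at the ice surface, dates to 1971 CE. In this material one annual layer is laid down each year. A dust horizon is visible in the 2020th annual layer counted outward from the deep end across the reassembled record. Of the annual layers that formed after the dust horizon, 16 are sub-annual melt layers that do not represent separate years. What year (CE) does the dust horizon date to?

1500 CE

Total annual layers = 1683 + 683 + 141 = 2507.
2507 − 2020 = 487 annual layers lie beyond the dust horizon toward the ice surface.
Removing the 16 false annual layers leaves 487 − 16 = 471 true annual layers beyond the dust horizon.
Counting back 471 years from 1971 CE places the dust horizon in 1971 − 471 = 1500 CE.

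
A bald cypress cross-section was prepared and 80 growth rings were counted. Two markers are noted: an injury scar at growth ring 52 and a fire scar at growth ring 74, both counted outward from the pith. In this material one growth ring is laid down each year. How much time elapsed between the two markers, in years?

The two markers are separated by 74 − 52 = 22 growth rings.
At one growth ring per year, 22 years elapsed between them.

22 yr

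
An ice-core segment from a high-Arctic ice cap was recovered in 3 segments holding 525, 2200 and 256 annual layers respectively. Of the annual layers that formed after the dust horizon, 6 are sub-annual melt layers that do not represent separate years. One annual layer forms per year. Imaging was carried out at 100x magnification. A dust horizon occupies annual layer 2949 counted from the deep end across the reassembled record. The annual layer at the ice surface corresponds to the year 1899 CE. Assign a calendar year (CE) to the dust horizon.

Total annual layers = 525 + 2200 + 256 = 2981.
Between annual layer 2949 and the ice surface there are 2981 − 2949 = 32 annual layers.
Excluding 6 false annual layers: 32 − 6 = 26.
1899 − 26 = 1873 CE.

1873 CE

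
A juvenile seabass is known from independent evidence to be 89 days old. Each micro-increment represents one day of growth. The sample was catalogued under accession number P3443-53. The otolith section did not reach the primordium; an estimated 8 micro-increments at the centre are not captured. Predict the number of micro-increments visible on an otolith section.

Expected micro-increments over 89 days: 89.
89 − 8 missed = 81 micro-increments expected in the prepared section.

81 micro-increments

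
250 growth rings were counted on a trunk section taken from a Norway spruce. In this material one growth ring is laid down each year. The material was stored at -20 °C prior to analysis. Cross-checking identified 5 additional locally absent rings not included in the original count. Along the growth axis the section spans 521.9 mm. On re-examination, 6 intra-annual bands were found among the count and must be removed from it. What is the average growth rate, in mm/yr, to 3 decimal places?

2.096 mm/yr

True growth ring count = 250 − 6 + 5 = 249.
521.9 mm over 249 years gives 521.9 / 249 ≈ 2.096 mm/yr.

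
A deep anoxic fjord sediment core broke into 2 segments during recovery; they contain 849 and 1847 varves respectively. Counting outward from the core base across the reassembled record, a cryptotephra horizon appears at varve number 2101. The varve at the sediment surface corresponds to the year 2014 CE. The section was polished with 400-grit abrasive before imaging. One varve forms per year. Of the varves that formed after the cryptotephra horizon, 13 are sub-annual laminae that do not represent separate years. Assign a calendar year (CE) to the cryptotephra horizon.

Total varves = 849 + 1847 = 2696.
The cryptotephra horizon sits at varve 2101 from the core base, so 2696 − 2101 = 595 varves formed after it.
Excluding 13 false varves: 595 − 13 = 582.
2014 − 582 = 1432 CE.

1432 CE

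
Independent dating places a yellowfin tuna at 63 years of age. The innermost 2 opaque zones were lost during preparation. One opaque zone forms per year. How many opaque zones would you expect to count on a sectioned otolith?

At one opaque zone per year, 63 years correspond to 63 opaque zones.
Subtracting the 2 opaque zones not captured gives 63 − 2 = 61 opaque zones in the record.

61 opaque zones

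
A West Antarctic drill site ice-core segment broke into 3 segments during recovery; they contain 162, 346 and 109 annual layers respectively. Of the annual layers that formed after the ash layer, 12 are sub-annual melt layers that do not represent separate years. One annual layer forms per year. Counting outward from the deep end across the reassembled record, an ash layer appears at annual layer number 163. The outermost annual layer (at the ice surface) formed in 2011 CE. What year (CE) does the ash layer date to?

Total annual layers = 162 + 346 + 109 = 617.
The ash layer sits at annual layer 163 from the deep end, so 617 − 163 = 454 annual layers formed after it.
Removing the 12 false annual layers leaves 454 − 12 = 442 true annual layers beyond the ash layer.
Counting back 442 years from 2011 CE places the ash layer in 2011 − 442 = 1569 CE.

1569 CE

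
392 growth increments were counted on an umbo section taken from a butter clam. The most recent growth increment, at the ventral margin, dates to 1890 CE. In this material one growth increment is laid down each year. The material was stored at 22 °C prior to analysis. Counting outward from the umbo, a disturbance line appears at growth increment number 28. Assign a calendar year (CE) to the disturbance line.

The disturbance line sits at growth increment 28 from the umbo, so 392 − 28 = 364 growth increments formed after it.
1890 − 364 = 1526 CE.

1526 CE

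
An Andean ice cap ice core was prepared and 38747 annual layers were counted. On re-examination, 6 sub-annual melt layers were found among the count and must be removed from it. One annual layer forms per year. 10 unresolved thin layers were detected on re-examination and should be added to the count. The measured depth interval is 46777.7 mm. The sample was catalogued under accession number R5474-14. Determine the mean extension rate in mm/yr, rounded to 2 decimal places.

1.21 mm/yr

After corrections the count is 38747 − 6 + 10 = 38751 annual layers.
46777.7 mm over 38751 years gives 46777.7 / 38751 ≈ 1.21 mm/yr.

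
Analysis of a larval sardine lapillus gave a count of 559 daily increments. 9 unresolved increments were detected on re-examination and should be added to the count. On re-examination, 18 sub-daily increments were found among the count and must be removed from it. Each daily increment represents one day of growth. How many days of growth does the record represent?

550 d

After corrections the count is 559 − 18 + 9 = 550 daily increments.
With a one-to-one daily increment periodicity this is 550 days.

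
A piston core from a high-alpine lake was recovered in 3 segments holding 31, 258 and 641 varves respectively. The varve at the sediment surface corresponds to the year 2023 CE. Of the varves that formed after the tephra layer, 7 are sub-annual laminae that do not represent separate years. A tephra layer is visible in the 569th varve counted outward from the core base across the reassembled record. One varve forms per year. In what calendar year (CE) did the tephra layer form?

Total varves = 31 + 258 + 641 = 930.
930 − 569 = 361 varves lie beyond the tephra layer toward the sediment surface.
Removing the 7 false varves leaves 361 − 7 = 354 true varves beyond the tephra layer.
2023 − 354 = 1669 CE.

1669 CE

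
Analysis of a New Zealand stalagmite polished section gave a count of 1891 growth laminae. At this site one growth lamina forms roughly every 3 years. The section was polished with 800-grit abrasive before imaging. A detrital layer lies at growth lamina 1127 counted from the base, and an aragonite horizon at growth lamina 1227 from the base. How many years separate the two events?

Separation: 1227 − 1127 = 100 growth laminae.
100 growth laminae at 3 years each span 100 × 3 = 300 years.

300 yr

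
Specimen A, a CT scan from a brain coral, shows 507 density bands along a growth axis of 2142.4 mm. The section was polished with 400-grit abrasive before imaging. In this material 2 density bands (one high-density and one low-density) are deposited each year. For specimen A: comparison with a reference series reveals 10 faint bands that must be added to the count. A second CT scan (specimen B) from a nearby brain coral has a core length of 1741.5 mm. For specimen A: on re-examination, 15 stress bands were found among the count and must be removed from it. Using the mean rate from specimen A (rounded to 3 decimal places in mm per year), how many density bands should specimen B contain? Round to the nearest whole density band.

Specimen A: adjusted count: 507 − 15 + 10 = 502 density bands.
Specimen A: with 2 density bands per year, 502 / 2 = 251 years.
A: Mean rate = 2142.4 mm / 251 years ≈ 8.535 mm/yr.
For B, 1741.5 / 8.535 = 204.04 years; at 2 density bands per year that is 204.04 × 2 ≈ 408 density bands.

408 density bands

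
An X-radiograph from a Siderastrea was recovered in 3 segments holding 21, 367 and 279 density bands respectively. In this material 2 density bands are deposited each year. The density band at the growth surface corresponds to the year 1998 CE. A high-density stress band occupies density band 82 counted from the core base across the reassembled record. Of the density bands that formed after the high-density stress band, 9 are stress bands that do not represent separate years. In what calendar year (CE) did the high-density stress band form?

Total density bands = 21 + 367 + 279 = 667.
667 − 82 = 585 density bands lie beyond the high-density stress band toward the growth surface.
Removing the 9 false density bands leaves 585 − 9 = 576 true density bands beyond the high-density stress band.
With 2 density bands per year, 576 / 2 = 288 years.
The density band at the growth surface is 1998 CE, so the high-density stress band dates to 1998 − 288 = 1710 CE.

1710 CE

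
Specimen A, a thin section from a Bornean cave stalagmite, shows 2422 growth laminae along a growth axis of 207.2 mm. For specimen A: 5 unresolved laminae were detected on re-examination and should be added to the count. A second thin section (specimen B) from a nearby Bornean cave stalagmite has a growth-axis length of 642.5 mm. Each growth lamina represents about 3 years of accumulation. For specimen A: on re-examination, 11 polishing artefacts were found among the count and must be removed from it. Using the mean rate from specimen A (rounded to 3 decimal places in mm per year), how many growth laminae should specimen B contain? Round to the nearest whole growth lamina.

Specimen A: after corrections the count is 2422 − 11 + 5 = 2416 growth laminae.
Specimen A: at 3 years per growth lamina, 2416 × 3 = 7248 years.
A: 207.2 mm over 7248 years gives 207.2 / 7248 ≈ 0.029 mm per year.
B spans 642.5 / 0.029 = 22155.17 years; at 3 years per growth lamina that is 22155.17 / 3 ≈ 7385 growth laminae.

7385 growth laminae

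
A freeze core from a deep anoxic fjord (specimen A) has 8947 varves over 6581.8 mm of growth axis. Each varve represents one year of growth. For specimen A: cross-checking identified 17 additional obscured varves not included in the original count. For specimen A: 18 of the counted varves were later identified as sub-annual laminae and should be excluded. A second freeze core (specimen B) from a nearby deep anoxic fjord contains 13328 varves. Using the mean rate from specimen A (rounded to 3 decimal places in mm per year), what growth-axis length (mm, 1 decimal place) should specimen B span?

Specimen A: true varve count = 8947 − 18 + 17 = 8946.
A: Extension rate ≈ 6581.8 / 8946 = 0.736 mm/yr.
For B, 0.736 mm/year × 13328 years = 9809.4 mm.

9809.4 mm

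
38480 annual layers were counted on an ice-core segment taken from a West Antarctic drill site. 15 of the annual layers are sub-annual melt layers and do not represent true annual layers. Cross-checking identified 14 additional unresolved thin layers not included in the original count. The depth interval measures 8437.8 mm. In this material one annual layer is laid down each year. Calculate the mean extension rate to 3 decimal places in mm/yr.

0.219 mm/yr

Correcting the raw count gives 38480 − 15 + 14 = 38479 true annual layers.
Extension rate ≈ 8437.8 / 38479 = 0.219 mm/yr.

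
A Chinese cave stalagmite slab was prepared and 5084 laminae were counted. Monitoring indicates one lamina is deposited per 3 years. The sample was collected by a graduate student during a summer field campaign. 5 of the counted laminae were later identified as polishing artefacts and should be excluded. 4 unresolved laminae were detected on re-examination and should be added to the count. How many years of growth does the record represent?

After corrections the count is 5084 − 5 + 4 = 5083 laminae.
Multiplying by 3 years per lamina: 5083 × 3 = 15249 years.

15249 years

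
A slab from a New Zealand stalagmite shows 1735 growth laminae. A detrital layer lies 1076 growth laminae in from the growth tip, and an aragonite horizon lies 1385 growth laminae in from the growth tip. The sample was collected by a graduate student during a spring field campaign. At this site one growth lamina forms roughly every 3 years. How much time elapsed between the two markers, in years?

927 years

1385 − 1076 = 309 growth laminae lie between the two events.
Multiplying by 3 years per growth lamina: 309 × 3 = 927 years.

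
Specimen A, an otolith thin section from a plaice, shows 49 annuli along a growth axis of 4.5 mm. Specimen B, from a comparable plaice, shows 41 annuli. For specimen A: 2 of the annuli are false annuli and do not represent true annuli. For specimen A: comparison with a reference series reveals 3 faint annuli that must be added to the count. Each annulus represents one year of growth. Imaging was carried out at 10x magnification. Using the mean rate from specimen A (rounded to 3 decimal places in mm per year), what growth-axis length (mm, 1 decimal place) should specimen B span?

Specimen A: after corrections the count is 49 − 2 + 3 = 50 annuli.
A: Extension rate ≈ 4.5 / 50 = 0.090 mm/year.
B's length ≈ 0.090 × 41 = 3.7 mm.

3.7 mm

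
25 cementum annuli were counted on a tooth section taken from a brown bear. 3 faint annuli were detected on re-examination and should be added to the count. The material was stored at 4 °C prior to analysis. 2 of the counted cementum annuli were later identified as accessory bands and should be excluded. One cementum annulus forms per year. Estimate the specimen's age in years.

Correcting the raw count gives 25 − 2 + 3 = 26 true cementum annuli.
One cementum annulus per year makes the duration 26 years.

26 years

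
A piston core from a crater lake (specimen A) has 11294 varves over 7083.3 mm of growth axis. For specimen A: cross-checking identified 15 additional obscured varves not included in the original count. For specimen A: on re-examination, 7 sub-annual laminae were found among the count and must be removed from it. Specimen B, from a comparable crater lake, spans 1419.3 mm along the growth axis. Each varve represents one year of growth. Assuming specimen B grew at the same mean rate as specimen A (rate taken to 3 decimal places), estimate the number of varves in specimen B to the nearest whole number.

Specimen A: after corrections the count is 11294 − 7 + 15 = 11302 varves.
A: Mean rate = 7083.3 mm / 11302 years ≈ 0.627 mm/year.
For B, 1419.3 / 0.627 = 2263.64 years ≈ 2264 varves.

2264 varves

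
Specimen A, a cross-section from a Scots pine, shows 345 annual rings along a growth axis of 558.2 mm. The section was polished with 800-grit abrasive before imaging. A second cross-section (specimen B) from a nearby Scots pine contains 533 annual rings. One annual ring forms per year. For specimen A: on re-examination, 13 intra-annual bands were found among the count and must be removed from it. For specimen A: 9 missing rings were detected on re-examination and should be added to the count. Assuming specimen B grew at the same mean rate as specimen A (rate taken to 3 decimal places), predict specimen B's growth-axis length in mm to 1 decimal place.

872.5 mm

Specimen A: true annual ring count = 345 − 13 + 9 = 341.
A: Mean rate = 558.2 mm / 341 years ≈ 1.637 mm/year.
B's length ≈ 1.637 × 533 = 872.5 mm.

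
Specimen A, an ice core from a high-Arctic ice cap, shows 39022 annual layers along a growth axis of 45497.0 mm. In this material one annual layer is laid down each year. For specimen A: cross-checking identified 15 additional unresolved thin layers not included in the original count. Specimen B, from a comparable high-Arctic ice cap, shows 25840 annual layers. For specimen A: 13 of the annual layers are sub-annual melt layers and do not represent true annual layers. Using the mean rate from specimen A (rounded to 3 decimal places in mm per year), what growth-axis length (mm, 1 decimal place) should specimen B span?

Specimen A: after corrections the count is 39022 − 13 + 15 = 39024 annual layers.
A: 45497.0 mm over 39024 years gives 45497.0 / 39024 ≈ 1.166 mm/year.
B's length ≈ 1.166 × 25840 = 30129.4 mm.

30129.4 mm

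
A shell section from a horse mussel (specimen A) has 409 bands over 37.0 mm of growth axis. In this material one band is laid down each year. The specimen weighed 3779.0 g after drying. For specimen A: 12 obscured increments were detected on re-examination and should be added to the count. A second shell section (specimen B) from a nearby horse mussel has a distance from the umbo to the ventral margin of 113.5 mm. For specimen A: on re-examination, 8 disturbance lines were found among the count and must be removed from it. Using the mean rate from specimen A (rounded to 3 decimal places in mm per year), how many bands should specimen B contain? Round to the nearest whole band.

Specimen A: correcting the raw count gives 409 − 8 + 12 = 413 true bands.
A: 37.0 mm over 413 years gives 37.0 / 413 ≈ 0.090 mm/year.
Specimen B: 113.5 mm / 0.090 mm per year = 1261.11 years ≈ 1261 bands.

1261 bands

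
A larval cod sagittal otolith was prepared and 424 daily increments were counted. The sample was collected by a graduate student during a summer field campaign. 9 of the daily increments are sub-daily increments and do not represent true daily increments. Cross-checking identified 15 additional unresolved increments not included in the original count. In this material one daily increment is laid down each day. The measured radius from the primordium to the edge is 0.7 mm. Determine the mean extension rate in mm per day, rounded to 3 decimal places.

Correcting the raw count gives 424 − 9 + 15 = 430 true daily increments.
Mean rate = 0.7 mm / 430 days ≈ 0.002 mm per day.

0.002 mm per day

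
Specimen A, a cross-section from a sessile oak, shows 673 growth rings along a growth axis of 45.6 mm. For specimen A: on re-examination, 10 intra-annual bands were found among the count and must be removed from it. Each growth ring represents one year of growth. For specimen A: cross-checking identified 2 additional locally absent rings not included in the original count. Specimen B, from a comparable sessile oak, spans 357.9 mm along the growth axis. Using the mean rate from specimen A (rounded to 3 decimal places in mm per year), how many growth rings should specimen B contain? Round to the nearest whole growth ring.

Specimen A: correcting the raw count gives 673 − 10 + 2 = 665 true growth rings.
A: 45.6 mm over 665 years gives 45.6 / 665 ≈ 0.069 mm/year.
For B, 357.9 / 0.069 = 5186.96 years ≈ 5187 growth rings.

5187 growth rings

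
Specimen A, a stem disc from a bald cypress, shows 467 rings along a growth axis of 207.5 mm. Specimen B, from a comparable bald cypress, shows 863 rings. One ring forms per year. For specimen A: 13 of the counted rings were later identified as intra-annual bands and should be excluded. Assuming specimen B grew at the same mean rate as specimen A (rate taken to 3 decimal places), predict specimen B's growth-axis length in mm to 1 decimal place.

Specimen A: after corrections the count is 467 − 13 = 454 rings.
A: Mean rate = 207.5 mm / 454 years ≈ 0.457 mm/year.
Length of B = 0.457 × 863 = 394.4 mm.

394.4 mm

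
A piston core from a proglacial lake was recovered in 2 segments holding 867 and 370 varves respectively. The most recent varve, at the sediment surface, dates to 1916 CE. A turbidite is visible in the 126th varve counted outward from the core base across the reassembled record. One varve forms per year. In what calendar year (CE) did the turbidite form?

Total varves = 867 + 370 = 1237.
The turbidite sits at varve 126 from the core base, so 1237 − 126 = 1111 varves formed after it.
Counting back 1111 years from 1916 CE places the turbidite in 1916 − 1111 = 805 CE.

805 CE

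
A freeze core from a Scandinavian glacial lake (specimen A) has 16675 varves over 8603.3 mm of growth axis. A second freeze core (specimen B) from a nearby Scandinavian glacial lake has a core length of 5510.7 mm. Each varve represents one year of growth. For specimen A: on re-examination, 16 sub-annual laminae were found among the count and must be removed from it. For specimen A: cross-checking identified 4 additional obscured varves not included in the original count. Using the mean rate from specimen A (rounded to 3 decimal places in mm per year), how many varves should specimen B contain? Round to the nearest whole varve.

Specimen A: after corrections the count is 16675 − 16 + 4 = 16663 varves.
A: 8603.3 mm over 16663 years gives 8603.3 / 16663 ≈ 0.516 mm/year.
Specimen B: 5510.7 mm / 0.516 mm per year = 10679.65 years ≈ 10680 varves.

10680 varves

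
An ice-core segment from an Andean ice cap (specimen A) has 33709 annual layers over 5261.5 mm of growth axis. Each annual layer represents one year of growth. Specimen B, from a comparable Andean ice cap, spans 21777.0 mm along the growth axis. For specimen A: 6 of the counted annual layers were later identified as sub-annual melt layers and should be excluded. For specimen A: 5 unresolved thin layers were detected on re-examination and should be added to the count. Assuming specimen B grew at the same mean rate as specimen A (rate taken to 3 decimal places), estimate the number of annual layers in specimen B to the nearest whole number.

139596 annual layers

Specimen A: adjusted count: 33709 − 6 + 5 = 33708 annual layers.
A: 5261.5 mm over 33708 years gives 5261.5 / 33708 ≈ 0.156 mm/year.
For B, 21777.0 / 0.156 = 139596.15 years ≈ 139596 annual layers.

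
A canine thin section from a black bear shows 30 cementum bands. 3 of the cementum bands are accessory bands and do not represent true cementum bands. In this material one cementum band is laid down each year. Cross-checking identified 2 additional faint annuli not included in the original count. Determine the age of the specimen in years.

29 years

True cementum band count = 30 − 3 + 2 = 29.
One cementum band per year makes the duration 29 years.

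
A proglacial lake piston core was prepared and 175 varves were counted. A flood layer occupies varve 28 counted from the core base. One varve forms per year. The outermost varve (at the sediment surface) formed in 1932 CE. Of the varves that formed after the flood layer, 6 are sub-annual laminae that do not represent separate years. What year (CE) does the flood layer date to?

1791 CE

175 − 28 = 147 varves lie beyond the flood layer toward the sediment surface.
Removing the 6 false varves leaves 147 − 6 = 141 true varves beyond the flood layer.
Counting back 141 years from 1932 CE places the flood layer in 1932 − 141 = 1791 CE.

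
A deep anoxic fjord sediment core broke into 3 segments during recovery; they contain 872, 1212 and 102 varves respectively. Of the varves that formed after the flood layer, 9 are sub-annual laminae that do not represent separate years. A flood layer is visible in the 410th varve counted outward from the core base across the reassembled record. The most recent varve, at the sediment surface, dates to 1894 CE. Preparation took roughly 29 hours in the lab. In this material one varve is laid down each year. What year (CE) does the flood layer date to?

Total varves = 872 + 1212 + 102 = 2186.
Between varve 410 and the sediment surface there are 2186 − 410 = 1776 varves.
Removing the 9 false varves leaves 1776 − 9 = 1767 true varves beyond the flood layer.
1894 − 1767 = 127 CE.

127 CE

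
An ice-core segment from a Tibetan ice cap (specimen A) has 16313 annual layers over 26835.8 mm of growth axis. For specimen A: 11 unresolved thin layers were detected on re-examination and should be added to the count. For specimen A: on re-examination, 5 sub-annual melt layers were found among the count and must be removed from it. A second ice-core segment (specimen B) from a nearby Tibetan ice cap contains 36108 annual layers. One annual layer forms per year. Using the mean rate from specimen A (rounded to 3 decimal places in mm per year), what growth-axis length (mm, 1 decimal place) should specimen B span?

Specimen A: true annual layer count = 16313 − 5 + 11 = 16319.
A: 26835.8 mm over 16319 years gives 26835.8 / 16319 ≈ 1.644 mm/year.
Length of B = 1.644 × 36108 = 59361.6 mm.

59361.6 mm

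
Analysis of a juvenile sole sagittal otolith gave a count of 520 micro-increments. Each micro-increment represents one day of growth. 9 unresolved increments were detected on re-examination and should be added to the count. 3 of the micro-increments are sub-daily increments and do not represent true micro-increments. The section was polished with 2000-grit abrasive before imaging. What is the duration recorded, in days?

526 days

Adjusted count: 520 − 3 + 9 = 526 micro-increments.
With a one-to-one micro-increment periodicity this is 526 days.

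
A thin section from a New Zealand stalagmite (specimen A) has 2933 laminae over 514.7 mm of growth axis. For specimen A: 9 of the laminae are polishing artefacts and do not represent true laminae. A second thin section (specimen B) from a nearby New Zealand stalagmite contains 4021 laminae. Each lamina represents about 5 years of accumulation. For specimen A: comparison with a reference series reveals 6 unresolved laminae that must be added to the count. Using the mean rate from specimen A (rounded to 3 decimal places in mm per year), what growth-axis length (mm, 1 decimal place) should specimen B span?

703.7 mm

Specimen A: true lamina count = 2933 − 9 + 6 = 2930.
Specimen A: multiplying by 5 years per lamina: 2930 × 5 = 14650 years.
A: 514.7 mm over 14650 years gives 514.7 / 14650 ≈ 0.035 mm per year.
Specimen B: 4021 laminae at 5 years each span 4021 × 5 = 20105 years. For B, 0.035 mm/year × 20105 years = 703.7 mm.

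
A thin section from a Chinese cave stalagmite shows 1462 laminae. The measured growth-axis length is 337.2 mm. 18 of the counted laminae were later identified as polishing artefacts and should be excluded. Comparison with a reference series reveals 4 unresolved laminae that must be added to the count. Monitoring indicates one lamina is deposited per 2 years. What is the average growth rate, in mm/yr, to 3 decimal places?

After corrections the count is 1462 − 18 + 4 = 1448 laminae.
Multiplying by 2 years per lamina: 1448 × 2 = 2896 years.
337.2 mm over 2896 years gives 337.2 / 2896 ≈ 0.116 mm/yr.

0.116 mm/yr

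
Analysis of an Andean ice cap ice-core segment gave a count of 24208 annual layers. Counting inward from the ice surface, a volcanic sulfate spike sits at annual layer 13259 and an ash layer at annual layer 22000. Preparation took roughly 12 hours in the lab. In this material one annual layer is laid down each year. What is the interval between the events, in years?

Separation: 22000 − 13259 = 8741 annual layers.
One annual layer per year makes the interval 8741 years.

8741 yr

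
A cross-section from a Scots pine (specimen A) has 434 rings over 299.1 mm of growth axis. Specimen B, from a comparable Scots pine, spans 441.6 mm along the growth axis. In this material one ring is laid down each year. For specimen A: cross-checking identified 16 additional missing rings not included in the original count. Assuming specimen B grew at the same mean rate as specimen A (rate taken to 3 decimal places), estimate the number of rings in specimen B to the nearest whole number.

Specimen A: correcting the raw count gives 434 + 16 = 450 true rings.
A: 299.1 mm over 450 years gives 299.1 / 450 ≈ 0.665 mm/year.
For B, 441.6 / 0.665 = 664.06 years ≈ 664 rings.

664 rings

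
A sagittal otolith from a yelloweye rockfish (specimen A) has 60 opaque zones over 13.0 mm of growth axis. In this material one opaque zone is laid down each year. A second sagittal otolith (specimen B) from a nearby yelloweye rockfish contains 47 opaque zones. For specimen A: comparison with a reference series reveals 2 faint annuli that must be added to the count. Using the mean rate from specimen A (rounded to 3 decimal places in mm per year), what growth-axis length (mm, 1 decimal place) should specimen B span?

Specimen A: adjusted count: 60 + 2 = 62 opaque zones.
A: Mean rate = 13.0 mm / 62 years ≈ 0.210 mm/year.
B's length ≈ 0.210 × 47 = 9.9 mm.

9.9 mm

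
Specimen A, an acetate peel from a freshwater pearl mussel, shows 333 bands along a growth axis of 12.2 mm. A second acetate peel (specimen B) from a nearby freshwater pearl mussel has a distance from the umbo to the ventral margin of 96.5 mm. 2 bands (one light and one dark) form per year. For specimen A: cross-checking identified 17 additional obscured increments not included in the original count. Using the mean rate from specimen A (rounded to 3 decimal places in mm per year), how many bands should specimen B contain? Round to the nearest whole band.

2757 bands

Specimen A: after corrections the count is 333 + 17 = 350 bands.
Specimen A: with 2 bands per year, 350 / 2 = 175 years.
A: 12.2 mm over 175 years gives 12.2 / 175 ≈ 0.070 mm/year.
B spans 96.5 / 0.070 = 1378.57 years; at 2 bands per year that is 1378.57 × 2 ≈ 2757 bands.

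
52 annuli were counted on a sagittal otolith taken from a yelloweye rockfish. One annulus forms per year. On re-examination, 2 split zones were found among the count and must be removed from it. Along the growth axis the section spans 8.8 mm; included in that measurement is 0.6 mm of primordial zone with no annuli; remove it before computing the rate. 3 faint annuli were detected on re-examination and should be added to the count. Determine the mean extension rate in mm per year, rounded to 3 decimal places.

0.155 mm per year

Correcting the raw count gives 52 − 2 + 3 = 53 true annuli.
Net length = 8.8 − 0.6 = 8.2 mm.
Mean rate = 8.2 mm / 53 years ≈ 0.155 mm per year.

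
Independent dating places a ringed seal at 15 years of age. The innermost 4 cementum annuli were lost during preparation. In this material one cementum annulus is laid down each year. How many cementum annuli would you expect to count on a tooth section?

At one cementum annulus per year, 15 years correspond to 15 cementum annuli.
Subtracting the 4 cementum annuli not captured gives 15 − 4 = 11 cementum annuli in the record.

11 cementum annuli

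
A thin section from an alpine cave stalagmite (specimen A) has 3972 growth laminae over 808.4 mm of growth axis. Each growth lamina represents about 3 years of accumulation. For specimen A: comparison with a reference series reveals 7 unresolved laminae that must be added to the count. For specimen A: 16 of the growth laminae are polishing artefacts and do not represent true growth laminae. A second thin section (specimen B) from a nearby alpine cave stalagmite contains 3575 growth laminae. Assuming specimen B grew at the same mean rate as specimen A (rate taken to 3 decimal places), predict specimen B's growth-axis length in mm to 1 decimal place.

Specimen A: correcting the raw count gives 3972 − 16 + 7 = 3963 true growth laminae.
Specimen A: 3963 growth laminae at 3 years each span 3963 × 3 = 11889 years.
A: Extension rate ≈ 808.4 / 11889 = 0.068 mm per year.
Specimen B: at 3 years per growth lamina, 3575 × 3 = 10725 years. Length of B = 0.068 × 10725 = 729.3 mm.

729.3 mm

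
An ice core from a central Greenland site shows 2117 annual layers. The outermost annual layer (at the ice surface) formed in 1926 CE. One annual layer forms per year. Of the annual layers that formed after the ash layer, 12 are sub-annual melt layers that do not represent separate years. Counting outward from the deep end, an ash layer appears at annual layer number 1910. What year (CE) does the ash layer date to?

1731 CE

2117 − 1910 = 207 annual layers lie beyond the ash layer toward the ice surface.
Removing the 12 false annual layers leaves 207 − 12 = 195 true annual layers beyond the ash layer.
The annual layer at the ice surface is 1926 CE, so the ash layer dates to 1926 − 195 = 1731 CE.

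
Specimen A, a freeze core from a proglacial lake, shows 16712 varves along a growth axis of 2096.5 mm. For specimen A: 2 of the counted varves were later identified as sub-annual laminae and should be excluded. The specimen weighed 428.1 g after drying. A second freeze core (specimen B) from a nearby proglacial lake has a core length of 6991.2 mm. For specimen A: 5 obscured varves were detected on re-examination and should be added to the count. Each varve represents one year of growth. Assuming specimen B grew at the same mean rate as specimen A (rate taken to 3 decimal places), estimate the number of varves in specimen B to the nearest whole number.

55930 varves

Specimen A: correcting the raw count gives 16712 − 2 + 5 = 16715 true varves.
A: 2096.5 mm over 16715 years gives 2096.5 / 16715 ≈ 0.125 mm/year.
For B, 6991.2 / 0.125 = 55929.60 years ≈ 55930 varves.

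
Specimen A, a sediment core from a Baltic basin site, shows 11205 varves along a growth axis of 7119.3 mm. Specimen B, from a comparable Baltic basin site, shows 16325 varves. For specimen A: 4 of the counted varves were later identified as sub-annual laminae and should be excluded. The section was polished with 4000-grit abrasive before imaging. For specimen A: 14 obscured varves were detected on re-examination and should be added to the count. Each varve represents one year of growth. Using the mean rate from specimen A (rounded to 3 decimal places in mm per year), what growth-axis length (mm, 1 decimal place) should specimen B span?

Specimen A: adjusted count: 11205 − 4 + 14 = 11215 varves.
A: Extension rate ≈ 7119.3 / 11215 = 0.635 mm/yr.
For B, 0.635 mm/year × 16325 years = 10366.4 mm.

10366.4 mm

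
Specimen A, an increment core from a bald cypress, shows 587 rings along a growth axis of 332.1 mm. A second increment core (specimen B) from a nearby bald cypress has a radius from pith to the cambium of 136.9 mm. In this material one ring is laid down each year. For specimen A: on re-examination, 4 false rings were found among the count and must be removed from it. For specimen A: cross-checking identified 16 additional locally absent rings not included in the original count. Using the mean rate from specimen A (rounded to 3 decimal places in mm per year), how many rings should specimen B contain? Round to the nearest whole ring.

Specimen A: adjusted count: 587 − 4 + 16 = 599 rings.
A: Mean rate = 332.1 mm / 599 years ≈ 0.554 mm/year.
B spans 136.9 / 0.554 = 247.11 years ≈ 247 rings.

247 rings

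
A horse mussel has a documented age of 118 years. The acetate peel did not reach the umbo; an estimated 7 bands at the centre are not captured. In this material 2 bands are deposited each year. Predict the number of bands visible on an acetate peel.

118 years at 2 bands per year gives 118 × 2 = 236 bands.
236 − 7 missed = 229 bands expected in the prepared section.

229 bands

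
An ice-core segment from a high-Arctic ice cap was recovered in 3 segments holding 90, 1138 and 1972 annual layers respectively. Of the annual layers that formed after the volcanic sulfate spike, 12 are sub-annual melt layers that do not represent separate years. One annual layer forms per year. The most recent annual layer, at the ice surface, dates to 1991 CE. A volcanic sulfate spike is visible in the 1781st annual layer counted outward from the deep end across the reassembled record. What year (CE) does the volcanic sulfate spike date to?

Total annual layers = 90 + 1138 + 1972 = 3200.
3200 − 1781 = 1419 annual layers lie beyond the volcanic sulfate spike toward the ice surface.
Excluding 12 false annual layers: 1419 − 12 = 1407.
1991 − 1407 = 584 CE.

584 CE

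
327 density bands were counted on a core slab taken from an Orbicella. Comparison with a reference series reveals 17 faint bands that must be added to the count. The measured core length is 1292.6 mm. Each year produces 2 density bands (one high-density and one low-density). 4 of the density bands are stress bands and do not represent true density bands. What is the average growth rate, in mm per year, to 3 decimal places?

After corrections the count is 327 − 4 + 17 = 340 density bands.
With 2 density bands per year, 340 / 2 = 170 years.
1292.6 mm over 170 years gives 1292.6 / 170 ≈ 7.604 mm per year.

7.604 mm per year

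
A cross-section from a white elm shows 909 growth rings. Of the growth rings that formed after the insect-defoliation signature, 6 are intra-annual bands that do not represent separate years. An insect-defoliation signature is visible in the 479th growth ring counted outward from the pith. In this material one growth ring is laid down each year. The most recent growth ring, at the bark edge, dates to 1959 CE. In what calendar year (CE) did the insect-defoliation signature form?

Between growth ring 479 and the bark edge there are 909 − 479 = 430 growth rings.
Removing the 6 false growth rings leaves 430 − 6 = 424 true growth rings beyond the insect-defoliation signature.
Counting back 424 years from 1959 CE places the insect-defoliation signature in 1959 − 424 = 1535 CE.

1535 CE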